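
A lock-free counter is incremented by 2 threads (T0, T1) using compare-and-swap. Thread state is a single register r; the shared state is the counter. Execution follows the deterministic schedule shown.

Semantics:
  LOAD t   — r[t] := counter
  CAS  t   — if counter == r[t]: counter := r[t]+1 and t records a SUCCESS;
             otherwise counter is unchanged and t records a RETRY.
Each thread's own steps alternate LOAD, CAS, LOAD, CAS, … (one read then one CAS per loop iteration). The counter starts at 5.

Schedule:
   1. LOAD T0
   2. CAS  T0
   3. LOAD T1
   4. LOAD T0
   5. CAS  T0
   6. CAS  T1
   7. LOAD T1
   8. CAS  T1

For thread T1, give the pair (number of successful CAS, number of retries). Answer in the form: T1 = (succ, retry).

   1) LOAD T0:  M=5  r_T0=5
   2) CAS  T0:  M=6  r_T0=5 ✓
   3) LOAD T1:  M=6  r_T1=6
   4) LOAD T0:  M=6  r_T0=6
   5) CAS  T0:  M=7  r_T0=6 ✓
   6) CAS  T1:  M=7  r_T1=6 ✗
   7) LOAD T1:  M=7  r_T1=7
   8) CAS  T1:  M=8  r_T1=7 ✓

T1 = (1, 1)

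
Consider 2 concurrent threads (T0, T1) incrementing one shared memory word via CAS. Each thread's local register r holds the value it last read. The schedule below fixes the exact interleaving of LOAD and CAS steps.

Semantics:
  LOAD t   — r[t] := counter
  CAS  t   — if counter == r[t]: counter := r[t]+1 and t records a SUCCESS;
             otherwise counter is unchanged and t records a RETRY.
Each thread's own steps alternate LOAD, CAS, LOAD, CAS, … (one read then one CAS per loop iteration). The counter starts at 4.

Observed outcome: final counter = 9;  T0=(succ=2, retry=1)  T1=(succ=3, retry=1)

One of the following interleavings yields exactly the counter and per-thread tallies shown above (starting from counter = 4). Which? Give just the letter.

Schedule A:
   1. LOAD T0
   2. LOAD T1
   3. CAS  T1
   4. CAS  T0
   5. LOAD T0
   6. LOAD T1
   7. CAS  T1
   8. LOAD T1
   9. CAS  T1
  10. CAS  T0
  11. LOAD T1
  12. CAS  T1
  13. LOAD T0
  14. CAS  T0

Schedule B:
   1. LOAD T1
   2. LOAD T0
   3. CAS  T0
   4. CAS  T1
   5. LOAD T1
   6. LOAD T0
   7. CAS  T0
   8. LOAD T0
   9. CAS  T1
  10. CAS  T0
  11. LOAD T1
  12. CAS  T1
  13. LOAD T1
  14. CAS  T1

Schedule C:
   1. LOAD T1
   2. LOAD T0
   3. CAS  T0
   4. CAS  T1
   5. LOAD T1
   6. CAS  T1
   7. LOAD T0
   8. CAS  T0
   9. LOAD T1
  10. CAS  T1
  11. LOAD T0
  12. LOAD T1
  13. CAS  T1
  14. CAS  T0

C

Simulating candidate C:
1. LOAD T1 → mem=4 r[T1]=4 [LOAD]
2. LOAD T0 → mem=4 r[T0]=4 [LOAD]
3. CAS T0 → mem=5 r[T0]=4 [OK]
4. CAS T1 → mem=5 r[T1]=4 [RETRY]
5. LOAD T1 → mem=5 r[T1]=5 [LOAD]
6. CAS T1 → mem=6 r[T1]=5 [OK]
7. LOAD T0 → mem=6 r[T0]=6 [LOAD]
8. CAS T0 → mem=7 r[T0]=6 [OK]
9. LOAD T1 → mem=7 r[T1]=7 [LOAD]
10. CAS T1 → mem=8 r[T1]=7 [OK]
11. LOAD T0 → mem=8 r[T0]=8 [LOAD]
12. LOAD T1 → mem=8 r[T1]=8 [LOAD]
13. CAS T1 → mem=9 r[T1]=8 [OK]
14. CAS T0 → mem=9 r[T0]=8 [RETRY]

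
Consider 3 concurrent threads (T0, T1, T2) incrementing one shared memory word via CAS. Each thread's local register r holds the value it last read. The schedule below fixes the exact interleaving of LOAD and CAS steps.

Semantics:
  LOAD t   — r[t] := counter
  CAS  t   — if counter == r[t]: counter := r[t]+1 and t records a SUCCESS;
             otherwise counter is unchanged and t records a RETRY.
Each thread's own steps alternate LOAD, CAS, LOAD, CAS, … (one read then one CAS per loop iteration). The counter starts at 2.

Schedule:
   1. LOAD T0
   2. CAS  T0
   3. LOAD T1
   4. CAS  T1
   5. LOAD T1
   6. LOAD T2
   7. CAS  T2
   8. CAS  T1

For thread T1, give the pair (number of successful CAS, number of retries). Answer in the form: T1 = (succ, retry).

T1 = (1, 1)

1. LOAD T0 → mem=2 r[T0]=2 [LOAD]
2. CAS T0 → mem=3 r[T0]=2 [OK]
3. LOAD T1 → mem=3 r[T1]=3 [LOAD]
4. CAS T1 → mem=4 r[T1]=3 [OK]
5. LOAD T1 → mem=4 r[T1]=4 [LOAD]
6. LOAD T2 → mem=4 r[T2]=4 [LOAD]
7. CAS T2 → mem=5 r[T2]=4 [OK]
8. CAS T1 → mem=5 r[T1]=4 [RETRY]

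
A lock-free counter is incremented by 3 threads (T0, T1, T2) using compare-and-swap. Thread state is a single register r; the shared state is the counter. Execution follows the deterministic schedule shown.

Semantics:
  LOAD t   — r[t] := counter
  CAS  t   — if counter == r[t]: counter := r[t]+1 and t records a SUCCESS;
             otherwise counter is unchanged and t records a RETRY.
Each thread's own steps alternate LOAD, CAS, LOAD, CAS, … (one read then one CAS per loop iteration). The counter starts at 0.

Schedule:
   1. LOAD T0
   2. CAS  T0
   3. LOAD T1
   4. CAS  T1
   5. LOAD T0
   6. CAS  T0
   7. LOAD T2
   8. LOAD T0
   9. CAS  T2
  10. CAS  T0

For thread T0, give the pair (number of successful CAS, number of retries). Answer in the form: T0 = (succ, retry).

T0 = (2, 1)

[1] T0.load  rd  (counter 0, T0.r 0)
[2] T0.cas  hit  (counter 1, T0.r 0)
[3] T1.load  rd  (counter 1, T1.r 1)
[4] T1.cas  hit  (counter 2, T1.r 1)
[5] T0.load  rd  (counter 2, T0.r 2)
[6] T0.cas  hit  (counter 3, T0.r 2)
[7] T2.load  rd  (counter 3, T2.r 3)
[8] T0.load  rd  (counter 3, T0.r 3)
[9] T2.cas  hit  (counter 4, T2.r 3)
[10] T0.cas  miss  (counter 4, T0.r 3)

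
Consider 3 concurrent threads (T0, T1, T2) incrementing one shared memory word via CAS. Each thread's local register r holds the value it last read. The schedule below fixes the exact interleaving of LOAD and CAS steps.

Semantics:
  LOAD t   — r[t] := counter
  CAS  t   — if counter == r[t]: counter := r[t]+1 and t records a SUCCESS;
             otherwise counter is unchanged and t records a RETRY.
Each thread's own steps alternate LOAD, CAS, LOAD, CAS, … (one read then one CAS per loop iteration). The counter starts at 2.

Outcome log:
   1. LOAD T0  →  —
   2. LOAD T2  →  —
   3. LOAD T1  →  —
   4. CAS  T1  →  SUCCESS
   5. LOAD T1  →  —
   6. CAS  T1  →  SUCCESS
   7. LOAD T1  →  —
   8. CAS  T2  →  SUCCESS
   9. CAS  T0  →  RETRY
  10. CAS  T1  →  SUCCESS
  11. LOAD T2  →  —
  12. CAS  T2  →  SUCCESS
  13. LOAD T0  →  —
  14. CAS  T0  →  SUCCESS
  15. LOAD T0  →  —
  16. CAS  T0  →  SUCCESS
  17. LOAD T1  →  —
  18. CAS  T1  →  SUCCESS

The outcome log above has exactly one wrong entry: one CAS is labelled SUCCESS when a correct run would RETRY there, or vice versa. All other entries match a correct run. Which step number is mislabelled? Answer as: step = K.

Re-executing:
[1] T0.load  rd  (counter 2, T0.r 2)
[2] T2.load  rd  (counter 2, T2.r 2)
[3] T1.load  rd  (counter 2, T1.r 2)
[4] T1.cas  hit  (counter 3, T1.r 2)
[5] T1.load  rd  (counter 3, T1.r 3)
[6] T1.cas  hit  (counter 4, T1.r 3)
[7] T1.load  rd  (counter 4, T1.r 4)
[8] T2.cas  miss  (counter 4, T2.r 2)
[9] T0.cas  miss  (counter 4, T0.r 2)
[10] T1.cas  hit  (counter 5, T1.r 4)
[11] T2.load  rd  (counter 5, T2.r 5)
[12] T2.cas  hit  (counter 6, T2.r 5)
[13] T0.load  rd  (counter 6, T0.r 6)
[14] T0.cas  hit  (counter 7, T0.r 6)
[15] T0.load  rd  (counter 7, T0.r 7)
[16] T0.cas  hit  (counter 8, T0.r 7)
[17] T1.load  rd  (counter 8, T1.r 8)
[18] T1.cas  hit  (counter 9, T1.r 8)
Log disagrees first at step 8.

step = 8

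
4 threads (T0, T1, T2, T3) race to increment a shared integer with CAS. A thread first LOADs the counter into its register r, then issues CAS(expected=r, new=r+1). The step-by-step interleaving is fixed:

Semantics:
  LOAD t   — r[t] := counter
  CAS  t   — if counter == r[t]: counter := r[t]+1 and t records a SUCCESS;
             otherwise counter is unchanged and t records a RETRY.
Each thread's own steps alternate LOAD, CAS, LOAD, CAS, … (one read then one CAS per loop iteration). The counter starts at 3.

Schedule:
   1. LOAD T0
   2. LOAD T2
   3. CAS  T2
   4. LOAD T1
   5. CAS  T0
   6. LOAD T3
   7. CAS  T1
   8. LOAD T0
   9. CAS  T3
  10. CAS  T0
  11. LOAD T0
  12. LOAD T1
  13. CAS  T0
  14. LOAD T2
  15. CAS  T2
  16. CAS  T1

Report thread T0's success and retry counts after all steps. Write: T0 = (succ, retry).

#1 T0 reads 3
#2 T2 reads 3
#3 T2 CAS(3→4) writes; counter now 4
#4 T1 reads 4
#5 T0 CAS(3→4) fails; counter now 4
#6 T3 reads 4
#7 T1 CAS(4→5) writes; counter now 5
#8 T0 reads 5
#9 T3 CAS(4→5) fails; counter now 5
#10 T0 CAS(5→6) writes; counter now 6
#11 T0 reads 6
#12 T1 reads 6
#13 T0 CAS(6→7) writes; counter now 7
#14 T2 reads 7
#15 T2 CAS(7→8) writes; counter now 8
#16 T1 CAS(6→7) fails; counter now 8

T0 = (2, 1)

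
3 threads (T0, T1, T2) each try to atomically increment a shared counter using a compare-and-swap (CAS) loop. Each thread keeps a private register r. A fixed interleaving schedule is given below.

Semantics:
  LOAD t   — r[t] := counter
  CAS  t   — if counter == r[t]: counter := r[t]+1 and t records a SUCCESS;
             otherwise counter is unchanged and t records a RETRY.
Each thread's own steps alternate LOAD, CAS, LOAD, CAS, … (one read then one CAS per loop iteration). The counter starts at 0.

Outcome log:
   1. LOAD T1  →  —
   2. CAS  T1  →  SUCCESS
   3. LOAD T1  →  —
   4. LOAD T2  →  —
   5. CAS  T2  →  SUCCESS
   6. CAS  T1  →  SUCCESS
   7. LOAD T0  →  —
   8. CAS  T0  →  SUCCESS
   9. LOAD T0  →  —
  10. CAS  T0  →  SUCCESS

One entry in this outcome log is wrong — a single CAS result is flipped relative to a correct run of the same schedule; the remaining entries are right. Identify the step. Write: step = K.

Re-executing:
   1) LOAD T1:  M=0  r_T1=0
   2) CAS  T1:  M=1  r_T1=0 ✓
   3) LOAD T1:  M=1  r_T1=1
   4) LOAD T2:  M=1  r_T2=1
   5) CAS  T2:  M=2  r_T2=1 ✓
   6) CAS  T1:  M=2  r_T1=1 ✗
   7) LOAD T0:  M=2  r_T0=2
   8) CAS  T0:  M=3  r_T0=2 ✓
   9) LOAD T0:  M=3  r_T0=3
  10) CAS  T0:  M=4  r_T0=3 ✓
Mismatch at 6.

step = 6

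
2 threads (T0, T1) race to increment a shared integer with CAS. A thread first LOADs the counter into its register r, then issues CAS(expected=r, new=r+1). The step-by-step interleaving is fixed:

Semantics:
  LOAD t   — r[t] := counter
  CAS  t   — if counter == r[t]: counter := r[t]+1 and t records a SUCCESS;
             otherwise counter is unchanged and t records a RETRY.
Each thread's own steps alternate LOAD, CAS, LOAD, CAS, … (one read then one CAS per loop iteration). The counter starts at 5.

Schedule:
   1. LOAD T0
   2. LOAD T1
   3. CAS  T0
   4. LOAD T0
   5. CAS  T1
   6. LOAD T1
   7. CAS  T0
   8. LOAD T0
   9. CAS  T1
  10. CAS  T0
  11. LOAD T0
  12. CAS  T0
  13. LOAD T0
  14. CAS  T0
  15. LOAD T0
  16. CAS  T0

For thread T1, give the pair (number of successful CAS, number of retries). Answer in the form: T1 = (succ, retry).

T1 = (0, 2)

1. LOAD T0 → mem=5 r[T0]=5 [LOAD]
2. LOAD T1 → mem=5 r[T1]=5 [LOAD]
3. CAS T0 → mem=6 r[T0]=5 [OK]
4. LOAD T0 → mem=6 r[T0]=6 [LOAD]
5. CAS T1 → mem=6 r[T1]=5 [RETRY]
6. LOAD T1 → mem=6 r[T1]=6 [LOAD]
7. CAS T0 → mem=7 r[T0]=6 [OK]
8. LOAD T0 → mem=7 r[T0]=7 [LOAD]
9. CAS T1 → mem=7 r[T1]=6 [RETRY]
10. CAS T0 → mem=8 r[T0]=7 [OK]
11. LOAD T0 → mem=8 r[T0]=8 [LOAD]
12. CAS T0 → mem=9 r[T0]=8 [OK]
13. LOAD T0 → mem=9 r[T0]=9 [LOAD]
14. CAS T0 → mem=10 r[T0]=9 [OK]
15. LOAD T0 → mem=10 r[T0]=10 [LOAD]
16. CAS T0 → mem=11 r[T0]=10 [OK]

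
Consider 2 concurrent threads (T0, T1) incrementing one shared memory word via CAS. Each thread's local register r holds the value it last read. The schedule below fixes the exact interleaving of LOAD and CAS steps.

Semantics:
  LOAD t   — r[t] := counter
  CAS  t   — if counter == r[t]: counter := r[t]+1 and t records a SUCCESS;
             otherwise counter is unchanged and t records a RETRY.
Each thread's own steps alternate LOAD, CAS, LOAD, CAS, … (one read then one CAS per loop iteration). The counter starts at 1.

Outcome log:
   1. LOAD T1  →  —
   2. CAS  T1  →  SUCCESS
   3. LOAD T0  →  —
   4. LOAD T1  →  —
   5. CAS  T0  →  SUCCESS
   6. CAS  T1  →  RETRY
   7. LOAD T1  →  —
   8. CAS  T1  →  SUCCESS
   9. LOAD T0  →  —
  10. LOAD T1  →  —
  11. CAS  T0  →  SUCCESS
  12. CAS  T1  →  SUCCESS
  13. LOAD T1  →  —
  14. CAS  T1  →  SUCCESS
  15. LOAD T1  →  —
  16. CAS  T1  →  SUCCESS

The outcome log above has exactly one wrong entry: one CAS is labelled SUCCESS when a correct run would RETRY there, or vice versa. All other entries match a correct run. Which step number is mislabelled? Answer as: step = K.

step = 12

Correct run:
1. LOAD T1 → mem=1 r[T1]=1 [LOAD]
2. CAS T1 → mem=2 r[T1]=1 [OK]
3. LOAD T0 → mem=2 r[T0]=2 [LOAD]
4. LOAD T1 → mem=2 r[T1]=2 [LOAD]
5. CAS T0 → mem=3 r[T0]=2 [OK]
6. CAS T1 → mem=3 r[T1]=2 [RETRY]
7. LOAD T1 → mem=3 r[T1]=3 [LOAD]
8. CAS T1 → mem=4 r[T1]=3 [OK]
9. LOAD T0 → mem=4 r[T0]=4 [LOAD]
10. LOAD T1 → mem=4 r[T1]=4 [LOAD]
11. CAS T0 → mem=5 r[T0]=4 [OK]
12. CAS T1 → mem=5 r[T1]=4 [RETRY]
13. LOAD T1 → mem=5 r[T1]=5 [LOAD]
14. CAS T1 → mem=6 r[T1]=5 [OK]
15. LOAD T1 → mem=6 r[T1]=6 [LOAD]
16. CAS T1 → mem=7 r[T1]=6 [OK]
Flip is step 12.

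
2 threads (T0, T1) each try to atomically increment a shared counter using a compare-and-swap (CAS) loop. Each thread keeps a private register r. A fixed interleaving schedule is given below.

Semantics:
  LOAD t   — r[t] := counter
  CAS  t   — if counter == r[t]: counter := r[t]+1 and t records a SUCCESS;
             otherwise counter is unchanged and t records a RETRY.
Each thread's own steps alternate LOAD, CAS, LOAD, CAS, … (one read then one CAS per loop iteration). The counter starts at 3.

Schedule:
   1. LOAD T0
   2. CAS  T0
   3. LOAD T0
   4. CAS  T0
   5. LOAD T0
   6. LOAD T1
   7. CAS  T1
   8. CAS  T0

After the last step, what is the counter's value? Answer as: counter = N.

1. LOAD T0 → mem=3 r[T0]=3 [LOAD]
2. CAS T0 → mem=4 r[T0]=3 [OK]
3. LOAD T0 → mem=4 r[T0]=4 [LOAD]
4. CAS T0 → mem=5 r[T0]=4 [OK]
5. LOAD T0 → mem=5 r[T0]=5 [LOAD]
6. LOAD T1 → mem=5 r[T1]=5 [LOAD]
7. CAS T1 → mem=6 r[T1]=5 [OK]
8. CAS T0 → mem=6 r[T0]=5 [RETRY]

counter = 6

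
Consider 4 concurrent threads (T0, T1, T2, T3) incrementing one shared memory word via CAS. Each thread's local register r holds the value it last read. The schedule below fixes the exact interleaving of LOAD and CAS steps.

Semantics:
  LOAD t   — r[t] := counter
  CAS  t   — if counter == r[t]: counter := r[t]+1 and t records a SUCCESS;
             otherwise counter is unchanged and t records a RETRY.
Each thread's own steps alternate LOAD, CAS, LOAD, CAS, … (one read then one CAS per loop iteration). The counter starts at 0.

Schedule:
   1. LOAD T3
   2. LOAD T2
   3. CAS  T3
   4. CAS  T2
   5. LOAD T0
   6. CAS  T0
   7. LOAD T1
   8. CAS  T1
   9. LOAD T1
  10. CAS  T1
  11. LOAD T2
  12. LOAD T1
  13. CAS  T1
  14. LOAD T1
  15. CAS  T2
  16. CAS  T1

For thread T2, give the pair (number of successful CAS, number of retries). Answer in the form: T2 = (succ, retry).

1. LOAD T3 → mem=0 r[T3]=0 [LOAD]
2. LOAD T2 → mem=0 r[T2]=0 [LOAD]
3. CAS T3 → mem=1 r[T3]=0 [OK]
4. CAS T2 → mem=1 r[T2]=0 [RETRY]
5. LOAD T0 → mem=1 r[T0]=1 [LOAD]
6. CAS T0 → mem=2 r[T0]=1 [OK]
7. LOAD T1 → mem=2 r[T1]=2 [LOAD]
8. CAS T1 → mem=3 r[T1]=2 [OK]
9. LOAD T1 → mem=3 r[T1]=3 [LOAD]
10. CAS T1 → mem=4 r[T1]=3 [OK]
11. LOAD T2 → mem=4 r[T2]=4 [LOAD]
12. LOAD T1 → mem=4 r[T1]=4 [LOAD]
13. CAS T1 → mem=5 r[T1]=4 [OK]
14. LOAD T1 → mem=5 r[T1]=5 [LOAD]
15. CAS T2 → mem=5 r[T2]=4 [RETRY]
16. CAS T1 → mem=6 r[T1]=5 [OK]

T2 = (0, 2)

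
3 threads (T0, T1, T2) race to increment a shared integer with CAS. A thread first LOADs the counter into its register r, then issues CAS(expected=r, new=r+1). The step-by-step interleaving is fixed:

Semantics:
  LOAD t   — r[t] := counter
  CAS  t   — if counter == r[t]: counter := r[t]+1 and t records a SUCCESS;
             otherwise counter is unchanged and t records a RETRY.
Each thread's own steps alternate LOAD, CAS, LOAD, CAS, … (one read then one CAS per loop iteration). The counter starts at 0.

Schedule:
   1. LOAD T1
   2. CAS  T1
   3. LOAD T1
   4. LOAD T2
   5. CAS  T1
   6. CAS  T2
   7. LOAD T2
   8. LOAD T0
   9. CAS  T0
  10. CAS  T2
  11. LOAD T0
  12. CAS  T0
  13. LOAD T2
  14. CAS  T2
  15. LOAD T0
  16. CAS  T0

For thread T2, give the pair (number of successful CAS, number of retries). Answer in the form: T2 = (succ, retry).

1. LOAD T1 → mem=0 r[T1]=0 [LOAD]
2. CAS T1 → mem=1 r[T1]=0 [OK]
3. LOAD T1 → mem=1 r[T1]=1 [LOAD]
4. LOAD T2 → mem=1 r[T2]=1 [LOAD]
5. CAS T1 → mem=2 r[T1]=1 [OK]
6. CAS T2 → mem=2 r[T2]=1 [RETRY]
7. LOAD T2 → mem=2 r[T2]=2 [LOAD]
8. LOAD T0 → mem=2 r[T0]=2 [LOAD]
9. CAS T0 → mem=3 r[T0]=2 [OK]
10. CAS T2 → mem=3 r[T2]=2 [RETRY]
11. LOAD T0 → mem=3 r[T0]=3 [LOAD]
12. CAS T0 → mem=4 r[T0]=3 [OK]
13. LOAD T2 → mem=4 r[T2]=4 [LOAD]
14. CAS T2 → mem=5 r[T2]=4 [OK]
15. LOAD T0 → mem=5 r[T0]=5 [LOAD]
16. CAS T0 → mem=6 r[T0]=5 [OK]

T2 = (1, 2)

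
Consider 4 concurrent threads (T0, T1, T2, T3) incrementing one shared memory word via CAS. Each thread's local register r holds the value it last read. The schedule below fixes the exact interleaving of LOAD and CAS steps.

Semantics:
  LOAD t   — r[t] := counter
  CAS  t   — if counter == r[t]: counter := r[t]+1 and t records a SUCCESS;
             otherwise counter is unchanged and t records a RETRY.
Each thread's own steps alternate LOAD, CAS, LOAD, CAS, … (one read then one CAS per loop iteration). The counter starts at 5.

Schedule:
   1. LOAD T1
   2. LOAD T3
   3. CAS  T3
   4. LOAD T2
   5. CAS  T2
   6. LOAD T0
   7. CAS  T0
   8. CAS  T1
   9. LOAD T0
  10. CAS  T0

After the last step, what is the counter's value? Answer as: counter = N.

counter = 9

step 1: T1 LOAD ⇒ load; ctr=5 reg=5
step 2: T3 LOAD ⇒ load; ctr=5 reg=5
step 3: T3 CAS ⇒ ok; ctr=6 reg=5
step 4: T2 LOAD ⇒ load; ctr=6 reg=6
step 5: T2 CAS ⇒ ok; ctr=7 reg=6
step 6: T0 LOAD ⇒ load; ctr=7 reg=7
step 7: T0 CAS ⇒ ok; ctr=8 reg=7
step 8: T1 CAS ⇒ retry; ctr=8 reg=5
step 9: T0 LOAD ⇒ load; ctr=8 reg=8
step 10: T0 CAS ⇒ ok; ctr=9 reg=8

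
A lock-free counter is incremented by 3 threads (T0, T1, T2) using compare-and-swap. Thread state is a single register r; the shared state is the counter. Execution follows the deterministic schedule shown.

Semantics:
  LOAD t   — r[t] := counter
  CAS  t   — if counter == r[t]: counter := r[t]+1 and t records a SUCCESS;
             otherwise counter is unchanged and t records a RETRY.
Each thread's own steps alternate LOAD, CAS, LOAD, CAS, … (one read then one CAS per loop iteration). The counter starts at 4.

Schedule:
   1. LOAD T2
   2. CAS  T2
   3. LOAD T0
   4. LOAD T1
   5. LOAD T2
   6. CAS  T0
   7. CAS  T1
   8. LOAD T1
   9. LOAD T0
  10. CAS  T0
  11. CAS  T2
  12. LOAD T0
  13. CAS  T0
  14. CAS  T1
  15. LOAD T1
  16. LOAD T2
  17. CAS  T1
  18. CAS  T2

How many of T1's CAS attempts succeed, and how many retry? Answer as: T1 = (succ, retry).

step 1: T2 LOAD ⇒ load; ctr=4 reg=4
step 2: T2 CAS ⇒ ok; ctr=5 reg=4
step 3: T0 LOAD ⇒ load; ctr=5 reg=5
step 4: T1 LOAD ⇒ load; ctr=5 reg=5
step 5: T2 LOAD ⇒ load; ctr=5 reg=5
step 6: T0 CAS ⇒ ok; ctr=6 reg=5
step 7: T1 CAS ⇒ retry; ctr=6 reg=5
step 8: T1 LOAD ⇒ load; ctr=6 reg=6
step 9: T0 LOAD ⇒ load; ctr=6 reg=6
step 10: T0 CAS ⇒ ok; ctr=7 reg=6
step 11: T2 CAS ⇒ retry; ctr=7 reg=5
step 12: T0 LOAD ⇒ load; ctr=7 reg=7
step 13: T0 CAS ⇒ ok; ctr=8 reg=7
step 14: T1 CAS ⇒ retry; ctr=8 reg=6
step 15: T1 LOAD ⇒ load; ctr=8 reg=8
step 16: T2 LOAD ⇒ load; ctr=8 reg=8
step 17: T1 CAS ⇒ ok; ctr=9 reg=8
step 18: T2 CAS ⇒ retry; ctr=9 reg=8

T1 = (1, 2)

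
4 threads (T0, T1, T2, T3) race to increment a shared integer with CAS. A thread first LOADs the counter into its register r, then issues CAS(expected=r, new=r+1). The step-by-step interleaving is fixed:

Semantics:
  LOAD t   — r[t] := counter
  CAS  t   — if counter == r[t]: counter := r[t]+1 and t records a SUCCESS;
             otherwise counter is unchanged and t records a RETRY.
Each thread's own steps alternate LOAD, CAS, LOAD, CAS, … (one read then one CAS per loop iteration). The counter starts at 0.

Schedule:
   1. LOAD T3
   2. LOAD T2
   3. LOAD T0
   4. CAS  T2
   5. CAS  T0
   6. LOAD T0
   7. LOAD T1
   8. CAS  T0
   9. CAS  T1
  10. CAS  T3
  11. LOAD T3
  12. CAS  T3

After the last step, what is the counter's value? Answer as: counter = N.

1. LOAD T3 → mem=0 r[T3]=0 [LOAD]
2. LOAD T2 → mem=0 r[T2]=0 [LOAD]
3. LOAD T0 → mem=0 r[T0]=0 [LOAD]
4. CAS T2 → mem=1 r[T2]=0 [OK]
5. CAS T0 → mem=1 r[T0]=0 [RETRY]
6. LOAD T0 → mem=1 r[T0]=1 [LOAD]
7. LOAD T1 → mem=1 r[T1]=1 [LOAD]
8. CAS T0 → mem=2 r[T0]=1 [OK]
9. CAS T1 → mem=2 r[T1]=1 [RETRY]
10. CAS T3 → mem=2 r[T3]=0 [RETRY]
11. LOAD T3 → mem=2 r[T3]=2 [LOAD]
12. CAS T3 → mem=3 r[T3]=2 [OK]

counter = 3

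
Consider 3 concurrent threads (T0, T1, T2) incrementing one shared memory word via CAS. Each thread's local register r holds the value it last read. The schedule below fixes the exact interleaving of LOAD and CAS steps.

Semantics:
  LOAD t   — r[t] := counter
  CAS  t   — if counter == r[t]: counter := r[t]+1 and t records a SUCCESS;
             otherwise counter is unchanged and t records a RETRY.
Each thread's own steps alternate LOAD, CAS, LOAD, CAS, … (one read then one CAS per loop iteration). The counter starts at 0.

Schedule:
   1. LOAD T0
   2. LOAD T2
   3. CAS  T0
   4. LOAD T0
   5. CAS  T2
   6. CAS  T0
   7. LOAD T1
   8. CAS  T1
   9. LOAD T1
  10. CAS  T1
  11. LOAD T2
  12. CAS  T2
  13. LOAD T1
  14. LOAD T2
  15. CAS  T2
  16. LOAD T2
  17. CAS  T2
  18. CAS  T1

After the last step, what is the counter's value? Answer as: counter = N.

1. LOAD T0 → mem=0 r[T0]=0 [LOAD]
2. LOAD T2 → mem=0 r[T2]=0 [LOAD]
3. CAS T0 → mem=1 r[T0]=0 [OK]
4. LOAD T0 → mem=1 r[T0]=1 [LOAD]
5. CAS T2 → mem=1 r[T2]=0 [RETRY]
6. CAS T0 → mem=2 r[T0]=1 [OK]
7. LOAD T1 → mem=2 r[T1]=2 [LOAD]
8. CAS T1 → mem=3 r[T1]=2 [OK]
9. LOAD T1 → mem=3 r[T1]=3 [LOAD]
10. CAS T1 → mem=4 r[T1]=3 [OK]
11. LOAD T2 → mem=4 r[T2]=4 [LOAD]
12. CAS T2 → mem=5 r[T2]=4 [OK]
13. LOAD T1 → mem=5 r[T1]=5 [LOAD]
14. LOAD T2 → mem=5 r[T2]=5 [LOAD]
15. CAS T2 → mem=6 r[T2]=5 [OK]
16. LOAD T2 → mem=6 r[T2]=6 [LOAD]
17. CAS T2 → mem=7 r[T2]=6 [OK]
18. CAS T1 → mem=7 r[T1]=5 [RETRY]

counter = 7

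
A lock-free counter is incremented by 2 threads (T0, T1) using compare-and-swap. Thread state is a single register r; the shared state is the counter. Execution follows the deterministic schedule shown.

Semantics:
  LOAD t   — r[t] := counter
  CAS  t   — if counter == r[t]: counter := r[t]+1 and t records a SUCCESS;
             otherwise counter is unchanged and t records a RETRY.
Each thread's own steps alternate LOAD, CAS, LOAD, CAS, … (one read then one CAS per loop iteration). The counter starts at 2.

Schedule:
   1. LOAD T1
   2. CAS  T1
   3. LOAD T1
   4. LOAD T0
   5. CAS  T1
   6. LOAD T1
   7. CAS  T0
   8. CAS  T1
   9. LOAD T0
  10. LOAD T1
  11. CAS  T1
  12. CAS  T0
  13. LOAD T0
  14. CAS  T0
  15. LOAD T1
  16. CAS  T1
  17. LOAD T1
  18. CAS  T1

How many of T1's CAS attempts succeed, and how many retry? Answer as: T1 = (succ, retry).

T1 = (6, 0)

step 1: T1 LOAD ⇒ load; ctr=2 reg=2
step 2: T1 CAS ⇒ ok; ctr=3 reg=2
step 3: T1 LOAD ⇒ load; ctr=3 reg=3
step 4: T0 LOAD ⇒ load; ctr=3 reg=3
step 5: T1 CAS ⇒ ok; ctr=4 reg=3
step 6: T1 LOAD ⇒ load; ctr=4 reg=4
step 7: T0 CAS ⇒ retry; ctr=4 reg=3
step 8: T1 CAS ⇒ ok; ctr=5 reg=4
step 9: T0 LOAD ⇒ load; ctr=5 reg=5
step 10: T1 LOAD ⇒ load; ctr=5 reg=5
step 11: T1 CAS ⇒ ok; ctr=6 reg=5
step 12: T0 CAS ⇒ retry; ctr=6 reg=5
step 13: T0 LOAD ⇒ load; ctr=6 reg=6
step 14: T0 CAS ⇒ ok; ctr=7 reg=6
step 15: T1 LOAD ⇒ load; ctr=7 reg=7
step 16: T1 CAS ⇒ ok; ctr=8 reg=7
step 17: T1 LOAD ⇒ load; ctr=8 reg=8
step 18: T1 CAS ⇒ ok; ctr=9 reg=8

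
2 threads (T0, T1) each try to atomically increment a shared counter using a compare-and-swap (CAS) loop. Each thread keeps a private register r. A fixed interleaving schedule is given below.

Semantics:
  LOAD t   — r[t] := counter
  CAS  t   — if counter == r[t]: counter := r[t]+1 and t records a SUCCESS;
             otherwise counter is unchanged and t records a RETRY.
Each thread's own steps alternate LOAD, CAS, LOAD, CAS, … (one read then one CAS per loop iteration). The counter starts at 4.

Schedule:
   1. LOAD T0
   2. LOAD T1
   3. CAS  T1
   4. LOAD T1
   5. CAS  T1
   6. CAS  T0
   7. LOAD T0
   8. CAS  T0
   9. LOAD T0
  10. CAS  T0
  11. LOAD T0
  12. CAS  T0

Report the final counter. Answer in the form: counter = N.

[1] T0.load  rd  (counter 4, T0.r 4)
[2] T1.load  rd  (counter 4, T1.r 4)
[3] T1.cas  hit  (counter 5, T1.r 4)
[4] T1.load  rd  (counter 5, T1.r 5)
[5] T1.cas  hit  (counter 6, T1.r 5)
[6] T0.cas  miss  (counter 6, T0.r 4)
[7] T0.load  rd  (counter 6, T0.r 6)
[8] T0.cas  hit  (counter 7, T0.r 6)
[9] T0.load  rd  (counter 7, T0.r 7)
[10] T0.cas  hit  (counter 8, T0.r 7)
[11] T0.load  rd  (counter 8, T0.r 8)
[12] T0.cas  hit  (counter 9, T0.r 8)

counter = 9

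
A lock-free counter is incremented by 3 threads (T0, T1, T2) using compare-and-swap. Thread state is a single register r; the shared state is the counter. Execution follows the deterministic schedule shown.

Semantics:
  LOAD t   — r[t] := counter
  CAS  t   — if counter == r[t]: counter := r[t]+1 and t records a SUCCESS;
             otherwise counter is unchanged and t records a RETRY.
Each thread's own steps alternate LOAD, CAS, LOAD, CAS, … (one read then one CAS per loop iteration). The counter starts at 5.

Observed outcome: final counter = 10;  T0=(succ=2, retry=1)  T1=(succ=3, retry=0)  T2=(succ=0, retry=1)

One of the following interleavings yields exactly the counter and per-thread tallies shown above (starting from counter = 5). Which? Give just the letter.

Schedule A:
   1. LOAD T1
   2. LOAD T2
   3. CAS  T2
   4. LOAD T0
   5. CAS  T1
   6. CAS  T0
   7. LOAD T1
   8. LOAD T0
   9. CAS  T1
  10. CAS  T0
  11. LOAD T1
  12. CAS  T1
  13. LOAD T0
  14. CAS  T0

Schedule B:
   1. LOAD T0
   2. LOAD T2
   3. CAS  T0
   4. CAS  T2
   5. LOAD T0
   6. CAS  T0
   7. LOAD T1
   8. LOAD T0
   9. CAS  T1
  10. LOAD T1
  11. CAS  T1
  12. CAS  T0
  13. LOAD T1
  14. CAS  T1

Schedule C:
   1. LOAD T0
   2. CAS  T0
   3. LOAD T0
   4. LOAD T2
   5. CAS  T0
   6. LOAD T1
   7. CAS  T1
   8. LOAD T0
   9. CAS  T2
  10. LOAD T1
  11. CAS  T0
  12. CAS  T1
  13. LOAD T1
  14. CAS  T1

Run B:
#1 T0 reads 5
#2 T2 reads 5
#3 T0 CAS(5→6) writes; counter now 6
#4 T2 CAS(5→6) fails; counter now 6
#5 T0 reads 6
#6 T0 CAS(6→7) writes; counter now 7
#7 T1 reads 7
#8 T0 reads 7
#9 T1 CAS(7→8) writes; counter now 8
#10 T1 reads 8
#11 T1 CAS(8→9) writes; counter now 9
#12 T0 CAS(7→8) fails; counter now 9
#13 T1 reads 9
#14 T1 CAS(9→10) writes; counter now 10

B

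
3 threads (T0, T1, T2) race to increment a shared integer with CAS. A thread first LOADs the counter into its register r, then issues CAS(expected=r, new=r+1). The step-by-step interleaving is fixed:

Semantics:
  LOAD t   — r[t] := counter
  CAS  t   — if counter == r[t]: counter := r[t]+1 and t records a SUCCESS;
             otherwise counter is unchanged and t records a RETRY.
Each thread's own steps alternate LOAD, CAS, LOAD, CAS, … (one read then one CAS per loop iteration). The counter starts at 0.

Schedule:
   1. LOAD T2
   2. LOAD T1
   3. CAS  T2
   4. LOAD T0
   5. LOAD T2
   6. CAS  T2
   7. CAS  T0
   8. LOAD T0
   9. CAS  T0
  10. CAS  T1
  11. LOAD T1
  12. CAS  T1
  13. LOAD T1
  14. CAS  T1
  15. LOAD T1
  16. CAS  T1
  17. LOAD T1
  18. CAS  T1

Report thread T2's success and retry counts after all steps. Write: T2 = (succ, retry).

T2 = (2, 0)

step 1: T2 LOAD ⇒ load; ctr=0 reg=0
step 2: T1 LOAD ⇒ load; ctr=0 reg=0
step 3: T2 CAS ⇒ ok; ctr=1 reg=0
step 4: T0 LOAD ⇒ load; ctr=1 reg=1
step 5: T2 LOAD ⇒ load; ctr=1 reg=1
step 6: T2 CAS ⇒ ok; ctr=2 reg=1
step 7: T0 CAS ⇒ retry; ctr=2 reg=1
step 8: T0 LOAD ⇒ load; ctr=2 reg=2
step 9: T0 CAS ⇒ ok; ctr=3 reg=2
step 10: T1 CAS ⇒ retry; ctr=3 reg=0
step 11: T1 LOAD ⇒ load; ctr=3 reg=3
step 12: T1 CAS ⇒ ok; ctr=4 reg=3
step 13: T1 LOAD ⇒ load; ctr=4 reg=4
step 14: T1 CAS ⇒ ok; ctr=5 reg=4
step 15: T1 LOAD ⇒ load; ctr=5 reg=5
step 16: T1 CAS ⇒ ok; ctr=6 reg=5
step 17: T1 LOAD ⇒ load; ctr=6 reg=6
step 18: T1 CAS ⇒ ok; ctr=7 reg=6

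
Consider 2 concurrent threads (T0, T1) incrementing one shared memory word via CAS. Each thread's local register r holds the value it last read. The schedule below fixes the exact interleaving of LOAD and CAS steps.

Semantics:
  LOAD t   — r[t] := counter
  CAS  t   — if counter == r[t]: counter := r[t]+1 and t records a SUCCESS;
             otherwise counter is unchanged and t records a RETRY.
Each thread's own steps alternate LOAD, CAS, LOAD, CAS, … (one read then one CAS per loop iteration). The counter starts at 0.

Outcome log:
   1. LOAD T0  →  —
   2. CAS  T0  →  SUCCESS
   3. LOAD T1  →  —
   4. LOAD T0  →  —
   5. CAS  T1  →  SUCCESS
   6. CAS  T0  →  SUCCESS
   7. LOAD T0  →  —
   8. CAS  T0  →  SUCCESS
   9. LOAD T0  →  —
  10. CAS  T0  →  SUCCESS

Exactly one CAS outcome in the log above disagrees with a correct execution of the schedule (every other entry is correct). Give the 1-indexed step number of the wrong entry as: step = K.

step = 6

Reference trace:
step 1: T0 LOAD ⇒ load; ctr=0 reg=0
step 2: T0 CAS ⇒ ok; ctr=1 reg=0
step 3: T1 LOAD ⇒ load; ctr=1 reg=1
step 4: T0 LOAD ⇒ load; ctr=1 reg=1
step 5: T1 CAS ⇒ ok; ctr=2 reg=1
step 6: T0 CAS ⇒ retry; ctr=2 reg=1
step 7: T0 LOAD ⇒ load; ctr=2 reg=2
step 8: T0 CAS ⇒ ok; ctr=3 reg=2
step 9: T0 LOAD ⇒ load; ctr=3 reg=3
step 10: T0 CAS ⇒ ok; ctr=4 reg=3
Log disagrees first at step 6.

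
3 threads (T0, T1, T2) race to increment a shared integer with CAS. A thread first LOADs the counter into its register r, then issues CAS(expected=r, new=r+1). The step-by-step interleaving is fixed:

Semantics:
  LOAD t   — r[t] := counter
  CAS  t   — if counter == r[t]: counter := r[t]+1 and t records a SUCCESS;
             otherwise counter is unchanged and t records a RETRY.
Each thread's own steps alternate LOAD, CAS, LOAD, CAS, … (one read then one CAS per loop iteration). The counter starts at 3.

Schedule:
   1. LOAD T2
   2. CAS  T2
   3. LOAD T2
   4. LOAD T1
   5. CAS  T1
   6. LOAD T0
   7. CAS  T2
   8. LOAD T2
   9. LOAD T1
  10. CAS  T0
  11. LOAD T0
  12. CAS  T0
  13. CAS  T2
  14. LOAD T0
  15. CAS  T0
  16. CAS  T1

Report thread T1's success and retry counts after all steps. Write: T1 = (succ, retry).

T1 = (1, 1)

[1] T2.load  rd  (counter 3, T2.r 3)
[2] T2.cas  hit  (counter 4, T2.r 3)
[3] T2.load  rd  (counter 4, T2.r 4)
[4] T1.load  rd  (counter 4, T1.r 4)
[5] T1.cas  hit  (counter 5, T1.r 4)
[6] T0.load  rd  (counter 5, T0.r 5)
[7] T2.cas  miss  (counter 5, T2.r 4)
[8] T2.load  rd  (counter 5, T2.r 5)
[9] T1.load  rd  (counter 5, T1.r 5)
[10] T0.cas  hit  (counter 6, T0.r 5)
[11] T0.load  rd  (counter 6, T0.r 6)
[12] T0.cas  hit  (counter 7, T0.r 6)
[13] T2.cas  miss  (counter 7, T2.r 5)
[14] T0.load  rd  (counter 7, T0.r 7)
[15] T0.cas  hit  (counter 8, T0.r 7)
[16] T1.cas  miss  (counter 8, T1.r 5)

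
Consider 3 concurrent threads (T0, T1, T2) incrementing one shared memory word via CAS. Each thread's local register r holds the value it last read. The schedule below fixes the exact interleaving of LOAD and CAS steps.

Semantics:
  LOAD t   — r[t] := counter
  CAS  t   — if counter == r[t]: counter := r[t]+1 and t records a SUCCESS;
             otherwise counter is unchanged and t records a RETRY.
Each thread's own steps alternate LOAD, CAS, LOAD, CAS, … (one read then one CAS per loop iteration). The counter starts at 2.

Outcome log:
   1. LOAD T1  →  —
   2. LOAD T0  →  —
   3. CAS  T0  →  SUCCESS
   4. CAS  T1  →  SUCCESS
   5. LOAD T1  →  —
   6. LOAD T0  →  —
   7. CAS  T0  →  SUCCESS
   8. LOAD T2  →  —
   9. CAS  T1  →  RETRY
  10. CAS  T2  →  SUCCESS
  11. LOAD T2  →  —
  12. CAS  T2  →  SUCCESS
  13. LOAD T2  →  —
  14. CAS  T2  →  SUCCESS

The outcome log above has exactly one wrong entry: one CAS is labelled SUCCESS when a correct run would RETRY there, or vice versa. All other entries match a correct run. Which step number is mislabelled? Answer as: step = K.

step = 4

Reference trace:
#1 T1 reads 2
#2 T0 reads 2
#3 T0 CAS(2→3) writes; counter now 3
#4 T1 CAS(2→3) fails; counter now 3
#5 T1 reads 3
#6 T0 reads 3
#7 T0 CAS(3→4) writes; counter now 4
#8 T2 reads 4
#9 T1 CAS(3→4) fails; counter now 4
#10 T2 CAS(4→5) writes; counter now 5
#11 T2 reads 5
#12 T2 CAS(5→6) writes; counter now 6
#13 T2 reads 6
#14 T2 CAS(6→7) writes; counter now 7
Log disagrees first at step 4.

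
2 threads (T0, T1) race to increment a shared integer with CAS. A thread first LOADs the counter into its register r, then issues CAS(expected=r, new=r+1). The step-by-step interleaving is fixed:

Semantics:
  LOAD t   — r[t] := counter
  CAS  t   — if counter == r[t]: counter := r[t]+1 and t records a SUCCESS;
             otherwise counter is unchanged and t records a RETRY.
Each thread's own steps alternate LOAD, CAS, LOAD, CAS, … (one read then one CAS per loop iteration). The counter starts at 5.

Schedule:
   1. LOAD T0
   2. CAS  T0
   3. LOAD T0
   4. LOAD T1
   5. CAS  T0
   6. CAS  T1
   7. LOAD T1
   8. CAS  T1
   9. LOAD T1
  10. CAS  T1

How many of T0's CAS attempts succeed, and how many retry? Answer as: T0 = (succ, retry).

T0 = (2, 0)

   1) LOAD T0:  M=5  r_T0=5
   2) CAS  T0:  M=6  r_T0=5 ✓
   3) LOAD T0:  M=6  r_T0=6
   4) LOAD T1:  M=6  r_T1=6
   5) CAS  T0:  M=7  r_T0=6 ✓
   6) CAS  T1:  M=7  r_T1=6 ✗
   7) LOAD T1:  M=7  r_T1=7
   8) CAS  T1:  M=8  r_T1=7 ✓
   9) LOAD T1:  M=8  r_T1=8
  10) CAS  T1:  M=9  r_T1=8 ✓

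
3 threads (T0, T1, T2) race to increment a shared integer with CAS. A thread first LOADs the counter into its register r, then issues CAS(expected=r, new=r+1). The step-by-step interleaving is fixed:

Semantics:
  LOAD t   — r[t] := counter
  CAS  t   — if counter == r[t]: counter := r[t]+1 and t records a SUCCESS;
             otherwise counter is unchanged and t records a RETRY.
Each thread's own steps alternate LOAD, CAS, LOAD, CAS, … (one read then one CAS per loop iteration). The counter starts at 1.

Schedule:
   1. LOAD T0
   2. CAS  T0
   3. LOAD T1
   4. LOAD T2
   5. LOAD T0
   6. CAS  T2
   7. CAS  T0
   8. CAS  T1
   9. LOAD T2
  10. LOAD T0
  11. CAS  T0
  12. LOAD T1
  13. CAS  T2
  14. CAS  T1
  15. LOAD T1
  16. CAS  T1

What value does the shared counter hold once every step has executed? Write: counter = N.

counter = 6

T0 LOAD — after: cnt=1, r=1 — load
T0 CAS — after: cnt=2, r=1 — ok
T1 LOAD — after: cnt=2, r=2 — load
T2 LOAD — after: cnt=2, r=2 — load
T0 LOAD — after: cnt=2, r=2 — load
T2 CAS — after: cnt=3, r=2 — ok
T0 CAS — after: cnt=3, r=2 — retry
T1 CAS — after: cnt=3, r=2 — retry
T2 LOAD — after: cnt=3, r=3 — load
T0 LOAD — after: cnt=3, r=3 — load
T0 CAS — after: cnt=4, r=3 — ok
T1 LOAD — after: cnt=4, r=4 — load
T2 CAS — after: cnt=4, r=3 — retry
T1 CAS — after: cnt=5, r=4 — ok
T1 LOAD — after: cnt=5, r=5 — load
T1 CAS — after: cnt=6, r=5 — ok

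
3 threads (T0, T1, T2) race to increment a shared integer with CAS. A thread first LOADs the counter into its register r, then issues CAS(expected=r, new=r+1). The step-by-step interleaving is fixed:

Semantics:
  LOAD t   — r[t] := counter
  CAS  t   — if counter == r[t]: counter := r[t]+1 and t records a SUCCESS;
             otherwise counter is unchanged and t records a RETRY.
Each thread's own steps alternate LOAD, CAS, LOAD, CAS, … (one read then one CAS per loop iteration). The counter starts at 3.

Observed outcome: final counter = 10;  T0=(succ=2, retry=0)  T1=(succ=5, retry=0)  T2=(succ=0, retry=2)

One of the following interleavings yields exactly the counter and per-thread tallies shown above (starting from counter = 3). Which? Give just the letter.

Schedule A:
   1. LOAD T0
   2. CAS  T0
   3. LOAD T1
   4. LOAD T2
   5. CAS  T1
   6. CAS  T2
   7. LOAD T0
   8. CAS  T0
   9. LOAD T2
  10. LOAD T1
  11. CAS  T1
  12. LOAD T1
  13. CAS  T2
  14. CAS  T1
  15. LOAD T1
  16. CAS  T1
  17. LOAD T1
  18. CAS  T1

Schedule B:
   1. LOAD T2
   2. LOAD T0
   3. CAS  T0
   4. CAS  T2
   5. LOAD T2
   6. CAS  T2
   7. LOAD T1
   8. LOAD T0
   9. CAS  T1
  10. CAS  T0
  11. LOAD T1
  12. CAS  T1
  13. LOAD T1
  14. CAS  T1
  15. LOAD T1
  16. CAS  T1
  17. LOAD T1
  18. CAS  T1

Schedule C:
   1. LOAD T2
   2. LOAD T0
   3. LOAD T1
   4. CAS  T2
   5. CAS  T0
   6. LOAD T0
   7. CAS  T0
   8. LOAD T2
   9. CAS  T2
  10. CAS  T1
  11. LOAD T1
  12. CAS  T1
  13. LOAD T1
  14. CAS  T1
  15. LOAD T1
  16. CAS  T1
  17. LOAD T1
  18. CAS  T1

A

Simulating candidate A:
1. LOAD T0 → mem=3 r[T0]=3 [LOAD]
2. CAS T0 → mem=4 r[T0]=3 [OK]
3. LOAD T1 → mem=4 r[T1]=4 [LOAD]
4. LOAD T2 → mem=4 r[T2]=4 [LOAD]
5. CAS T1 → mem=5 r[T1]=4 [OK]
6. CAS T2 → mem=5 r[T2]=4 [RETRY]
7. LOAD T0 → mem=5 r[T0]=5 [LOAD]
8. CAS T0 → mem=6 r[T0]=5 [OK]
9. LOAD T2 → mem=6 r[T2]=6 [LOAD]
10. LOAD T1 → mem=6 r[T1]=6 [LOAD]
11. CAS T1 → mem=7 r[T1]=6 [OK]
12. LOAD T1 → mem=7 r[T1]=7 [LOAD]
13. CAS T2 → mem=7 r[T2]=6 [RETRY]
14. CAS T1 → mem=8 r[T1]=7 [OK]
15. LOAD T1 → mem=8 r[T1]=8 [LOAD]
16. CAS T1 → mem=9 r[T1]=8 [OK]
17. LOAD T1 → mem=9 r[T1]=9 [LOAD]
18. CAS T1 → mem=10 r[T1]=9 [OK]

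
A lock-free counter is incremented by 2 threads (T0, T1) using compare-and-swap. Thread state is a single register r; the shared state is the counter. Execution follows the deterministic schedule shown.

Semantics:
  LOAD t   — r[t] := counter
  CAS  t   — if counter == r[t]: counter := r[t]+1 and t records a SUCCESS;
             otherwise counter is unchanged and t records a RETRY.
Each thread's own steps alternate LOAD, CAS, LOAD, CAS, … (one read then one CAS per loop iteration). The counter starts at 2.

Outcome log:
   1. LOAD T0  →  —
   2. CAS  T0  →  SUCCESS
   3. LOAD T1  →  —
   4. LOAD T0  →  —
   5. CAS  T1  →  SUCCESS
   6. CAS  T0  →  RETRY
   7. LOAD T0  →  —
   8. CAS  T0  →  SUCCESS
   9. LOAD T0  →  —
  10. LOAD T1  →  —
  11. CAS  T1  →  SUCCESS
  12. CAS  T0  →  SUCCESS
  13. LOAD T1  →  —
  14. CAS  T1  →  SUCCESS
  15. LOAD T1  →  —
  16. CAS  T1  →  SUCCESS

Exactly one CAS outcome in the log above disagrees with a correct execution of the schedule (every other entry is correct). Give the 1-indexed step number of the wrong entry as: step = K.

Correct run:
#1 T0 reads 2
#2 T0 CAS(2→3) writes; counter now 3
#3 T1 reads 3
#4 T0 reads 3
#5 T1 CAS(3→4) writes; counter now 4
#6 T0 CAS(3→4) fails; counter now 4
#7 T0 reads 4
#8 T0 CAS(4→5) writes; counter now 5
#9 T0 reads 5
#10 T1 reads 5
#11 T1 CAS(5→6) writes; counter now 6
#12 T0 CAS(5→6) fails; counter now 6
#13 T1 reads 6
#14 T1 CAS(6→7) writes; counter now 7
#15 T1 reads 7
#16 T1 CAS(7→8) writes; counter now 8
Mismatch at 12.

step = 12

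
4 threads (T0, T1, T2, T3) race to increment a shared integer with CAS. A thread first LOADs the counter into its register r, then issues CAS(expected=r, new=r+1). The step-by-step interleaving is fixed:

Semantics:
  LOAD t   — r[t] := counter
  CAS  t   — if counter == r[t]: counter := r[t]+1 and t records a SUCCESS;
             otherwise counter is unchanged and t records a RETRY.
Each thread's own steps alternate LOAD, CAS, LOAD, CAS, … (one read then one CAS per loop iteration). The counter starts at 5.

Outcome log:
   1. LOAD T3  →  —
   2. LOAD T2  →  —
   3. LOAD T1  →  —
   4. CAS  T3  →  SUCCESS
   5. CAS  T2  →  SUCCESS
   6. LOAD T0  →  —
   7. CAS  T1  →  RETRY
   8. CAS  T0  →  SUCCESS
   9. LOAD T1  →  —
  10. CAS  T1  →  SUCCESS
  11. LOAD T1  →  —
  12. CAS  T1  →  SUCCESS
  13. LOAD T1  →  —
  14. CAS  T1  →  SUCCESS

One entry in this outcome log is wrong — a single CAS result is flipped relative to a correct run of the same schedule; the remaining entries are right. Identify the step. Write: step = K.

Correct run:
   1) LOAD T3:  M=5  r_T3=5
   2) LOAD T2:  M=5  r_T2=5
   3) LOAD T1:  M=5  r_T1=5
   4) CAS  T3:  M=6  r_T3=5 ✓
   5) CAS  T2:  M=6  r_T2=5 ✗
   6) LOAD T0:  M=6  r_T0=6
   7) CAS  T1:  M=6  r_T1=5 ✗
   8) CAS  T0:  M=7  r_T0=6 ✓
   9) LOAD T1:  M=7  r_T1=7
  10) CAS  T1:  M=8  r_T1=7 ✓
  11) LOAD T1:  M=8  r_T1=8
  12) CAS  T1:  M=9  r_T1=8 ✓
  13) LOAD T1:  M=9  r_T1=9
  14) CAS  T1:  M=10  r_T1=9 ✓
Log disagrees first at step 5.

step = 5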